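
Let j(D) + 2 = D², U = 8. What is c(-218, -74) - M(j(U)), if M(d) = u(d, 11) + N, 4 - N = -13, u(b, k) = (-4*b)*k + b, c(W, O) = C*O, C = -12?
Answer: 3537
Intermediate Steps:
c(W, O) = -12*O
u(b, k) = b - 4*b*k (u(b, k) = -4*b*k + b = b - 4*b*k)
N = 17 (N = 4 - 1*(-13) = 4 + 13 = 17)
j(D) = -2 + D²
M(d) = 17 - 43*d (M(d) = d*(1 - 4*11) + 17 = d*(1 - 44) + 17 = d*(-43) + 17 = -43*d + 17 = 17 - 43*d)
c(-218, -74) - M(j(U)) = -12*(-74) - (17 - 43*(-2 + 8²)) = 888 - (17 - 43*(-2 + 64)) = 888 - (17 - 43*62) = 888 - (17 - 2666) = 888 - 1*(-2649) = 888 + 2649 = 3537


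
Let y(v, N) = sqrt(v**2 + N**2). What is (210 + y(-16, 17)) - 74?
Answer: 136 + sqrt(545) ≈ 159.35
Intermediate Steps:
y(v, N) = sqrt(N**2 + v**2)
(210 + y(-16, 17)) - 74 = (210 + sqrt(17**2 + (-16)**2)) - 74 = (210 + sqrt(289 + 256)) - 74 = (210 + sqrt(545)) - 74 = 136 + sqrt(545)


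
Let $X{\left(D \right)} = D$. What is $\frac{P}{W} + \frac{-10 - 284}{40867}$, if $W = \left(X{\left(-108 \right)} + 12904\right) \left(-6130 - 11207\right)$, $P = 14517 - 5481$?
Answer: $- \frac{5465957025}{755509087207} \approx -0.0072348$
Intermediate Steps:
$P = 9036$ ($P = 14517 - 5481 = 9036$)
$W = -221844252$ ($W = \left(-108 + 12904\right) \left(-6130 - 11207\right) = 12796 \left(-17337\right) = -221844252$)
$\frac{P}{W} + \frac{-10 - 284}{40867} = \frac{9036}{-221844252} + \frac{-10 - 284}{40867} = 9036 \left(- \frac{1}{221844252}\right) + \left(-10 - 284\right) \frac{1}{40867} = - \frac{753}{18487021} - \frac{294}{40867} = - \frac{5465957025}{755509087207}$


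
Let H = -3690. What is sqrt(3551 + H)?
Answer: I*sqrt(139) ≈ 11.79*I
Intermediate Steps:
sqrt(3551 + H) = sqrt(3551 - 3690) = sqrt(-139) = I*sqrt(139)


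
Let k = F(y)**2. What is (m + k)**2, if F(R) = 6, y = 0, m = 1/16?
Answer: 332929/256 ≈ 1300.5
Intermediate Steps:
m = 1/16 ≈ 0.062500
k = 36 (k = 6**2 = 36)
(m + k)**2 = (1/16 + 36)**2 = (577/16)**2 = 332929/256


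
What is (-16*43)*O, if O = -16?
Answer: 11008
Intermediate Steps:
(-16*43)*O = -16*43*(-16) = -688*(-16) = 11008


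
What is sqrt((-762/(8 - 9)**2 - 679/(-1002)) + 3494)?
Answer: sqrt(2743619286)/1002 ≈ 52.275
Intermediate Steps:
sqrt((-762/(8 - 9)**2 - 679/(-1002)) + 3494) = sqrt((-762/((-1)**2) - 679*(-1/1002)) + 3494) = sqrt((-762/1 + 679/1002) + 3494) = sqrt((-762*1 + 679/1002) + 3494) = sqrt((-762 + 679/1002) + 3494) = sqrt(-762845/1002 + 3494) = sqrt(2738143/1002) = sqrt(2743619286)/1002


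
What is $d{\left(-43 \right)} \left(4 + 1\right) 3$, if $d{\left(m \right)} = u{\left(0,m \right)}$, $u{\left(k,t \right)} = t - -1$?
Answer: $-630$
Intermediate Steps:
$u{\left(k,t \right)} = 1 + t$ ($u{\left(k,t \right)} = t + 1 = 1 + t$)
$d{\left(m \right)} = 1 + m$
$d{\left(-43 \right)} \left(4 + 1\right) 3 = \left(1 - 43\right) \left(4 + 1\right) 3 = - 42 \cdot 5 \cdot 3 = \left(-42\right) 15 = -630$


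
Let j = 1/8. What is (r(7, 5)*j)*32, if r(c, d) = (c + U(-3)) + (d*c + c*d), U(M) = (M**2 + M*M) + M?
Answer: 368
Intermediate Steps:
U(M) = M + 2*M**2 (U(M) = (M**2 + M**2) + M = 2*M**2 + M = M + 2*M**2)
j = 1/8 ≈ 0.12500
r(c, d) = 15 + c + 2*c*d (r(c, d) = (c - 3*(1 + 2*(-3))) + (d*c + c*d) = (c - 3*(1 - 6)) + (c*d + c*d) = (c - 3*(-5)) + 2*c*d = (c + 15) + 2*c*d = (15 + c) + 2*c*d = 15 + c + 2*c*d)
(r(7, 5)*j)*32 = ((15 + 7 + 2*7*5)*(1/8))*32 = ((15 + 7 + 70)*(1/8))*32 = (92*(1/8))*32 = (23/2)*32 = 368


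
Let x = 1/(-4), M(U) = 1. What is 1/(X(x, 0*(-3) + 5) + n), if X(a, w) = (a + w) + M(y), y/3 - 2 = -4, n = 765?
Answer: 4/3083 ≈ 0.0012974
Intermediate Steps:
y = -6 (y = 6 + 3*(-4) = 6 - 12 = -6)
x = -¼ ≈ -0.25000
X(a, w) = 1 + a + w (X(a, w) = (a + w) + 1 = 1 + a + w)
1/(X(x, 0*(-3) + 5) + n) = 1/((1 - ¼ + (0*(-3) + 5)) + 765) = 1/((1 - ¼ + (0 + 5)) + 765) = 1/((1 - ¼ + 5) + 765) = 1/(23/4 + 765) = 1/(3083/4) = 4/3083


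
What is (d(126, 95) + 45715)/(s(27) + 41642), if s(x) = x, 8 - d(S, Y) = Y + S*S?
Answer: 29752/41669 ≈ 0.71401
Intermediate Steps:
d(S, Y) = 8 - Y - S² (d(S, Y) = 8 - (Y + S*S) = 8 - (Y + S²) = 8 + (-Y - S²) = 8 - Y - S²)
(d(126, 95) + 45715)/(s(27) + 41642) = ((8 - 1*95 - 1*126²) + 45715)/(27 + 41642) = ((8 - 95 - 1*15876) + 45715)/41669 = ((8 - 95 - 15876) + 45715)*(1/41669) = (-15963 + 45715)*(1/41669) = 29752*(1/41669) = 29752/41669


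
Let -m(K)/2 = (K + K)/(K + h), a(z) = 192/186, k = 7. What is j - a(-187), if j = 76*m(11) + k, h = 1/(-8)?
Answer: -813217/2697 ≈ -301.53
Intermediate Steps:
h = -⅛ ≈ -0.12500
a(z) = 32/31 (a(z) = 192*(1/186) = 32/31)
m(K) = -4*K/(-⅛ + K) (m(K) = -2*(K + K)/(K - ⅛) = -2*2*K/(-⅛ + K) = -4*K/(-⅛ + K))
j = -26143/87 (j = 76*(-32*11/(-1 + 8*11)) + 7 = 76*(-32*11/(-1 + 88)) + 7 = 76*(-32*11/87) + 7 = 76*(-32*11*1/87) + 7 = 76*(-352/87) + 7 = -26752/87 + 7 = -26143/87 ≈ -300.49)
j - a(-187) = -26143/87 - 1*32/31 = -26143/87 - 32/31 = -813217/2697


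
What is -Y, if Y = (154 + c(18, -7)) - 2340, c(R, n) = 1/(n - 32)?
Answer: 85255/39 ≈ 2186.0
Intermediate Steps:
c(R, n) = 1/(-32 + n)
Y = -85255/39 (Y = (154 + 1/(-32 - 7)) - 2340 = (154 + 1/(-39)) - 2340 = (154 - 1/39) - 2340 = 6005/39 - 2340 = -85255/39 ≈ -2186.0)
-Y = -1*(-85255/39) = 85255/39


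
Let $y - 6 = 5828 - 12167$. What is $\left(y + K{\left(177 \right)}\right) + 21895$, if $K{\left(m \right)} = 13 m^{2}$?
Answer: $422839$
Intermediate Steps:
$y = -6333$ ($y = 6 + \left(5828 - 12167\right) = 6 - 6339 = -6333$)
$\left(y + K{\left(177 \right)}\right) + 21895 = \left(-6333 + 13 \cdot 177^{2}\right) + 21895 = \left(-6333 + 13 \cdot 31329\right) + 21895 = \left(-6333 + 407277\right) + 21895 = 400944 + 21895 = 422839$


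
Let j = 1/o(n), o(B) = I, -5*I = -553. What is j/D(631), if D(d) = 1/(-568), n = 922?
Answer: -2840/553 ≈ -5.1356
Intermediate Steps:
I = 553/5 (I = -⅕*(-553) = 553/5 ≈ 110.60)
o(B) = 553/5
j = 5/553 (j = 1/(553/5) = 5/553 ≈ 0.0090416)
D(d) = -1/568
j/D(631) = 5/(553*(-1/568)) = (5/553)*(-568) = -2840/553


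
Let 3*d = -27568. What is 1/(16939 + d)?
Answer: 3/23249 ≈ 0.00012904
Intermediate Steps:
d = -27568/3 (d = (⅓)*(-27568) = -27568/3 ≈ -9189.3)
1/(16939 + d) = 1/(16939 - 27568/3) = 1/(23249/3) = 3/23249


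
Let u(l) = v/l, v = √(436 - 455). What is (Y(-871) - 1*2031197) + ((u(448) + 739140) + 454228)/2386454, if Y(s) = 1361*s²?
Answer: 1229595609747992/1193227 + I*√19/1069131392 ≈ 1.0305e+9 + 4.077e-9*I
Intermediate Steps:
v = I*√19 (v = √(-19) = I*√19 ≈ 4.3589*I)
u(l) = I*√19/l (u(l) = (I*√19)/l = I*√19/l)
(Y(-871) - 1*2031197) + ((u(448) + 739140) + 454228)/2386454 = (1361*(-871)² - 1*2031197) + ((I*√19/448 + 739140) + 454228)/2386454 = (1361*758641 - 2031197) + ((I*√19*(1/448) + 739140) + 454228)*(1/2386454) = (1032510401 - 2031197) + ((I*√19/448 + 739140) + 454228)*(1/2386454) = 1030479204 + ((739140 + I*√19/448) + 454228)*(1/2386454) = 1030479204 + (1193368 + I*√19/448)*(1/2386454) = 1030479204 + (596684/1193227 + I*√19/1069131392) = 1229595609747992/1193227 + I*√19/1069131392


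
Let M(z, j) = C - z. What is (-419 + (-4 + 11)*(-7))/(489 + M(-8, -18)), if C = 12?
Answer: -468/509 ≈ -0.91945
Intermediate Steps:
M(z, j) = 12 - z
(-419 + (-4 + 11)*(-7))/(489 + M(-8, -18)) = (-419 + (-4 + 11)*(-7))/(489 + (12 - 1*(-8))) = (-419 + 7*(-7))/(489 + (12 + 8)) = (-419 - 49)/(489 + 20) = -468/509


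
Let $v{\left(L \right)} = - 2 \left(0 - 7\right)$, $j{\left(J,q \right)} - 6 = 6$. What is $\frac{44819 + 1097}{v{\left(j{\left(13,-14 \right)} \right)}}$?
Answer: $\frac{22958}{7} \approx 3279.7$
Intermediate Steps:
$j{\left(J,q \right)} = 12$ ($j{\left(J,q \right)} = 6 + 6 = 12$)
$v{\left(L \right)} = 14$ ($v{\left(L \right)} = \left(-2\right) \left(-7\right) = 14$)
$\frac{44819 + 1097}{v{\left(j{\left(13,-14 \right)} \right)}} = \frac{44819 + 1097}{14} = 45916 \cdot \frac{1}{14} = \frac{22958}{7}$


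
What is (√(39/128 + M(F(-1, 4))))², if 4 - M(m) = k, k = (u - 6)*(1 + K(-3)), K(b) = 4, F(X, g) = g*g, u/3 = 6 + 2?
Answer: -10969/128 ≈ -85.695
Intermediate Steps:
u = 24 (u = 3*(6 + 2) = 3*8 = 24)
F(X, g) = g²
k = 90 (k = (24 - 6)*(1 + 4) = 18*5 = 90)
M(m) = -86 (M(m) = 4 - 1*90 = 4 - 90 = -86)
(√(39/128 + M(F(-1, 4))))² = (√(39/128 - 86))² = (√(-10969/128))² = (I*√21938/16)² = -10969/128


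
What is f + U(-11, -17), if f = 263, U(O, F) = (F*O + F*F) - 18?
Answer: 721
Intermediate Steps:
U(O, F) = -18 + F² + F*O (U(O, F) = (F*O + F²) - 18 = (F² + F*O) - 18 = -18 + F² + F*O)
f + U(-11, -17) = 263 + (-18 + (-17)² - 17*(-11)) = 263 + (-18 + 289 + 187) = 263 + 458 = 721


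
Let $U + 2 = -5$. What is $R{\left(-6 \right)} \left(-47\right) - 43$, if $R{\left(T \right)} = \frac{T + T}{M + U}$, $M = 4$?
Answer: $-231$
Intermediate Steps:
$U = -7$ ($U = -2 - 5 = -7$)
$R{\left(T \right)} = - \frac{2 T}{3}$ ($R{\left(T \right)} = \frac{T + T}{4 - 7} = \frac{2 T}{-3} = 2 T \left(- \frac{1}{3}\right) = - \frac{2 T}{3}$)
$R{\left(-6 \right)} \left(-47\right) - 43 = \left(- \frac{2}{3}\right) \left(-6\right) \left(-47\right) - 43 = 4 \left(-47\right) - 43 = -188 - 43 = -231$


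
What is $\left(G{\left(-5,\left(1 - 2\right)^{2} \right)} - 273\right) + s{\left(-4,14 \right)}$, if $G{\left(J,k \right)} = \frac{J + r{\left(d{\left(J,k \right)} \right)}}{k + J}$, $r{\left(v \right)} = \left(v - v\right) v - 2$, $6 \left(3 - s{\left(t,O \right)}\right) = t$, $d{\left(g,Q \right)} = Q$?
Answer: $- \frac{3211}{12} \approx -267.58$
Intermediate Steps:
$s{\left(t,O \right)} = 3 - \frac{t}{6}$
$r{\left(v \right)} = -2$ ($r{\left(v \right)} = 0 v - 2 = 0 - 2 = -2$)
$G{\left(J,k \right)} = \frac{-2 + J}{J + k}$ ($G{\left(J,k \right)} = \frac{J - 2}{k + J} = \frac{-2 + J}{J + k}$)
$\left(G{\left(-5,\left(1 - 2\right)^{2} \right)} - 273\right) + s{\left(-4,14 \right)} = \left(\frac{-2 - 5}{-5 + \left(1 - 2\right)^{2}} - 273\right) + \left(3 - - \frac{2}{3}\right) = \left(\frac{1}{-5 + \left(-1\right)^{2}} \left(-7\right) - 273\right) + \left(3 + \frac{2}{3}\right) = \left(\frac{1}{-5 + 1} \left(-7\right) - 273\right) + \frac{11}{3} = \left(\frac{1}{-4} \left(-7\right) - 273\right) + \frac{11}{3} = \left(\left(- \frac{1}{4}\right) \left(-7\right) - 273\right) + \frac{11}{3} = \left(\frac{7}{4} - 273\right) + \frac{11}{3} = - \frac{1085}{4} + \frac{11}{3} = - \frac{3211}{12}$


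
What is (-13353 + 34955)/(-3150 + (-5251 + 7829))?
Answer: -10801/286 ≈ -37.766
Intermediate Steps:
(-13353 + 34955)/(-3150 + (-5251 + 7829)) = 21602/(-3150 + 2578) = 21602/(-572) = 21602*(-1/572) = -10801/286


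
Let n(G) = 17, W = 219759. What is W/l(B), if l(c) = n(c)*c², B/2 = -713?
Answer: 417/65596 ≈ 0.0063571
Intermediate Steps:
B = -1426 (B = 2*(-713) = -1426)
l(c) = 17*c²
W/l(B) = 219759/((17*(-1426)²)) = 219759/((17*2033476)) = 219759/34569092 = 219759*(1/34569092) = 417/65596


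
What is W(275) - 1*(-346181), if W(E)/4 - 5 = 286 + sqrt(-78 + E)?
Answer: 347345 + 4*sqrt(197) ≈ 3.4740e+5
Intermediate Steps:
W(E) = 1164 + 4*sqrt(-78 + E) (W(E) = 20 + 4*(286 + sqrt(-78 + E)) = 20 + (1144 + 4*sqrt(-78 + E)) = 1164 + 4*sqrt(-78 + E))
W(275) - 1*(-346181) = (1164 + 4*sqrt(-78 + 275)) - 1*(-346181) = (1164 + 4*sqrt(197)) + 346181 = 347345 + 4*sqrt(197)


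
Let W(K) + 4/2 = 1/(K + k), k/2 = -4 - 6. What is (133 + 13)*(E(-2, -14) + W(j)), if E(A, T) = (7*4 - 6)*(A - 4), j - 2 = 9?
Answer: -176222/9 ≈ -19580.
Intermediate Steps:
k = -20 (k = 2*(-4 - 6) = 2*(-10) = -20)
j = 11 (j = 2 + 9 = 11)
E(A, T) = -88 + 22*A (E(A, T) = (28 - 6)*(-4 + A) = 22*(-4 + A) = -88 + 22*A)
W(K) = -2 + 1/(-20 + K) (W(K) = -2 + 1/(K - 20) = -2 + 1/(-20 + K))
(133 + 13)*(E(-2, -14) + W(j)) = (133 + 13)*((-88 + 22*(-2)) + (41 - 2*11)/(-20 + 11)) = 146*((-88 - 44) + (41 - 22)/(-9)) = 146*(-132 - 1/9*19) = 146*(-132 - 19/9) = 146*(-1207/9) = -176222/9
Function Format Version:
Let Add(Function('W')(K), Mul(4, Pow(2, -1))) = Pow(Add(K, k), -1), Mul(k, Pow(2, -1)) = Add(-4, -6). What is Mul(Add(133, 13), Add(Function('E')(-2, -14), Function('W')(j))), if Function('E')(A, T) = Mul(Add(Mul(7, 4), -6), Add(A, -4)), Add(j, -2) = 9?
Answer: Rational(-176222, 9) ≈ -19580.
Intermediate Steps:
k = -20 (k = Mul(2, Add(-4, -6)) = Mul(2, -10) = -20)
j = 11 (j = Add(2, 9) = 11)
Function('E')(A, T) = Add(-88, Mul(22, A)) (Function('E')(A, T) = Mul(Add(28, -6), Add(-4, A)) = Mul(22, Add(-4, A)) = Add(-88, Mul(22, A)))
Function('W')(K) = Add(-2, Pow(Add(-20, K), -1)) (Function('W')(K) = Add(-2, Pow(Add(K, -20), -1)) = Add(-2, Pow(Add(-20, K), -1)))
Mul(Add(133, 13), Add(Function('E')(-2, -14), Function('W')(j))) = Mul(Add(133, 13), Add(Add(-88, Mul(22, -2)), Mul(Pow(Add(-20, 11), -1), Add(41, Mul(-2, 11))))) = Mul(146, Add(Add(-88, -44), Mul(Pow(-9, -1), Add(41, -22)))) = Mul(146, Add(-132, Mul(Rational(-1, 9), 19))) = Mul(146, Add(-132, Rational(-19, 9))) = Mul(146, Rational(-1207, 9)) = Rational(-176222, 9)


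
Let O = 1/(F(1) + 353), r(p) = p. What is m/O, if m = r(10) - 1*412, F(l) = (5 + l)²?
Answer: -156378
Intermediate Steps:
m = -402 (m = 10 - 1*412 = 10 - 412 = -402)
O = 1/389 (O = 1/((5 + 1)² + 353) = 1/(6² + 353) = 1/(36 + 353) = 1/389 ≈ 0.0025707)
m/O = -402/1/389 = -402*389 = -156378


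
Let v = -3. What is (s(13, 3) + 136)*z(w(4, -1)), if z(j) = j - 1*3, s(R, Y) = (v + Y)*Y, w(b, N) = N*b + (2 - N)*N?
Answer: -1360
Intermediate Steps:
w(b, N) = N*b + N*(2 - N)
s(R, Y) = Y*(-3 + Y) (s(R, Y) = (-3 + Y)*Y = Y*(-3 + Y))
z(j) = -3 + j (z(j) = j - 3 = -3 + j)
(s(13, 3) + 136)*z(w(4, -1)) = (3*(-3 + 3) + 136)*(-3 - (2 + 4 - 1*(-1))) = (3*0 + 136)*(-3 - (2 + 4 + 1)) = (0 + 136)*(-3 - 1*7) = 136*(-3 - 7) = 136*(-10) = -1360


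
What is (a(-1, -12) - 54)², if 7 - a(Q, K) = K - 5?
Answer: 900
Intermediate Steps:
a(Q, K) = 12 - K (a(Q, K) = 7 - (K - 5) = 7 - (-5 + K) = 7 + (5 - K) = 12 - K)
(a(-1, -12) - 54)² = ((12 - 1*(-12)) - 54)² = ((12 + 12) - 54)² = (24 - 54)² = (-30)² = 900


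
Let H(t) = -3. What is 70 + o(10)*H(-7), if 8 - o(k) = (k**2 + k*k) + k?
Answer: 676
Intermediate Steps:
o(k) = 8 - k - 2*k**2 (o(k) = 8 - ((k**2 + k*k) + k) = 8 - ((k**2 + k**2) + k) = 8 - (2*k**2 + k) = 8 - (k + 2*k**2) = 8 + (-k - 2*k**2) = 8 - k - 2*k**2)
70 + o(10)*H(-7) = 70 + (8 - 1*10 - 2*10**2)*(-3) = 70 + (8 - 10 - 2*100)*(-3) = 70 + (8 - 10 - 200)*(-3) = 70 - 202*(-3) = 70 + 606 = 676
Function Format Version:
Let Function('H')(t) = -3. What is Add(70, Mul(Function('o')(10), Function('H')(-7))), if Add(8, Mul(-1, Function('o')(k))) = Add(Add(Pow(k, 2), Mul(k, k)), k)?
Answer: 676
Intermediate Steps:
Function('o')(k) = Add(8, Mul(-1, k), Mul(-2, Pow(k, 2))) (Function('o')(k) = Add(8, Mul(-1, Add(Add(Pow(k, 2), Mul(k, k)), k))) = Add(8, Mul(-1, Add(Add(Pow(k, 2), Pow(k, 2)), k))) = Add(8, Mul(-1, Add(Mul(2, Pow(k, 2)), k))) = Add(8, Mul(-1, Add(k, Mul(2, Pow(k, 2))))) = Add(8, Add(Mul(-1, k), Mul(-2, Pow(k, 2)))) = Add(8, Mul(-1, k), Mul(-2, Pow(k, 2))))
Add(70, Mul(Function('o')(10), Function('H')(-7))) = Add(70, Mul(Add(8, Mul(-1, 10), Mul(-2, Pow(10, 2))), -3)) = Add(70, Mul(Add(8, -10, Mul(-2, 100)), -3)) = Add(70, Mul(Add(8, -10, -200), -3)) = Add(70, Mul(-202, -3)) = Add(70, 606) = 676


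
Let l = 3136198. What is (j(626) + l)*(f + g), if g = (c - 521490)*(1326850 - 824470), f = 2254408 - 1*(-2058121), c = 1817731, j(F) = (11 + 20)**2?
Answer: 2042948892352644331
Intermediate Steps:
j(F) = 961 (j(F) = 31**2 = 961)
f = 4312529 (f = 2254408 + 2058121 = 4312529)
g = 651205553580 (g = (1817731 - 521490)*(1326850 - 824470) = 1296241*502380 = 651205553580)
(j(626) + l)*(f + g) = (961 + 3136198)*(4312529 + 651205553580) = 3137159*651209866109 = 2042948892352644331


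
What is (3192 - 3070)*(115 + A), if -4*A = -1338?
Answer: 54839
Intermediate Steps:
A = 669/2 (A = -1/4*(-1338) = 669/2 ≈ 334.50)
(3192 - 3070)*(115 + A) = (3192 - 3070)*(115 + 669/2) = 122*(899/2) = 54839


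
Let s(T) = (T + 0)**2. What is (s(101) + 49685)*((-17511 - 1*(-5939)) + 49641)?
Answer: 2279800134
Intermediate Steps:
s(T) = T**2
(s(101) + 49685)*((-17511 - 1*(-5939)) + 49641) = (101**2 + 49685)*((-17511 - 1*(-5939)) + 49641) = (10201 + 49685)*((-17511 + 5939) + 49641) = 59886*(-11572 + 49641) = 59886*38069 = 2279800134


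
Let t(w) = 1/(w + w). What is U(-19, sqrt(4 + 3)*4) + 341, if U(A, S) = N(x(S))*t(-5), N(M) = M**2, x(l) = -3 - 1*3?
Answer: 1687/5 ≈ 337.40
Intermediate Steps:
x(l) = -6 (x(l) = -3 - 3 = -6)
t(w) = 1/(2*w)
U(A, S) = -18/5 (U(A, S) = (-6)**2*((1/2)/(-5)) = 36*((1/2)*(-1/5)) = 36*(-1/10) = -18/5)
U(-19, sqrt(4 + 3)*4) + 341 = -18/5 + 341 = 1687/5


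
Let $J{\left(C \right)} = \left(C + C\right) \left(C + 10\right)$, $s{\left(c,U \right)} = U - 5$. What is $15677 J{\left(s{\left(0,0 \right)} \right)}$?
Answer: $-783850$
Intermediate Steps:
$s{\left(c,U \right)} = -5 + U$
$J{\left(C \right)} = 2 C \left(10 + C\right)$
$15677 J{\left(s{\left(0,0 \right)} \right)} = 15677 \cdot 2 \left(-5 + 0\right) \left(10 + \left(-5 + 0\right)\right) = 15677 \cdot 2 \left(-5\right) \left(10 - 5\right) = 15677 \cdot 2 \left(-5\right) 5 = 15677 \left(-50\right) = -783850$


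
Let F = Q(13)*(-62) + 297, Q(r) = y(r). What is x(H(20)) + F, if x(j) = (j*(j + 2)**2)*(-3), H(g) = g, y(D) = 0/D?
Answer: -28743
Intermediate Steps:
y(D) = 0
Q(r) = 0
x(j) = -3*j*(2 + j)**2 (x(j) = (j*(2 + j)**2)*(-3) = -3*j*(2 + j)**2)
F = 297 (F = 0*(-62) + 297 = 0 + 297 = 297)
x(H(20)) + F = -3*20*(2 + 20)**2 + 297 = -3*20*22**2 + 297 = -3*20*484 + 297 = -29040 + 297 = -28743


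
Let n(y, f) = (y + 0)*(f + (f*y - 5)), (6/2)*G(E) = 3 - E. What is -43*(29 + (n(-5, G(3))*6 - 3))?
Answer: -7568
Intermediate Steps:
G(E) = 1 - E/3 (G(E) = (3 - E)/3 = 1 - E/3)
n(y, f) = y*(-5 + f + f*y) (n(y, f) = y*(f + (-5 + f*y)) = y*(-5 + f + f*y))
-43*(29 + (n(-5, G(3))*6 - 3)) = -43*(29 + (-5*(-5 + (1 - ⅓*3) + (1 - ⅓*3)*(-5))*6 - 3)) = -43*(29 + (-5*(-5 + (1 - 1) + (1 - 1)*(-5))*6 - 3)) = -43*(29 + (-5*(-5 + 0 + 0*(-5))*6 - 3)) = -43*(29 + (-5*(-5 + 0 + 0)*6 - 3)) = -43*(29 + (-5*(-5)*6 - 3)) = -43*(29 + (25*6 - 3)) = -43*(29 + (150 - 3)) = -43*(29 + 147) = -43*176 = -7568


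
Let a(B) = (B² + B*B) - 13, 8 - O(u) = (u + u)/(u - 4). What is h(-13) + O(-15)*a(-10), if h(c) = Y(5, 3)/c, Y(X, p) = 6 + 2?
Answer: 296430/247 ≈ 1200.1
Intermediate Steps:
Y(X, p) = 8
O(u) = 8 - 2*u/(-4 + u) (O(u) = 8 - (u + u)/(u - 4) = 8 - 2*u/(-4 + u))
a(B) = -13 + 2*B² (a(B) = (B² + B²) - 13 = 2*B² - 13 = -13 + 2*B²)
h(c) = 8/c
h(-13) + O(-15)*a(-10) = 8/(-13) + (2*(-16 + 3*(-15))/(-4 - 15))*(-13 + 2*(-10)²) = 8*(-1/13) + (2*(-16 - 45)/(-19))*(-13 + 2*100) = -8/13 + (2*(-1/19)*(-61))*(-13 + 200) = -8/13 + (122/19)*187 = -8/13 + 22814/19 = 296430/247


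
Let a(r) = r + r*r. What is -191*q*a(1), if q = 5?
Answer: -1910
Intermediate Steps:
a(r) = r + r²
-191*q*a(1) = -955*1*(1 + 1) = -955*1*2 = -955*2 = -191*10 = -1910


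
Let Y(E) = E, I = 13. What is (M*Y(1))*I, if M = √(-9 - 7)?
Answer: 52*I ≈ 52.0*I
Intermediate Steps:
M = 4*I (M = √(-16) = 4*I ≈ 4.0*I)
(M*Y(1))*I = ((4*I)*1)*13 = (4*I)*13 = 52*I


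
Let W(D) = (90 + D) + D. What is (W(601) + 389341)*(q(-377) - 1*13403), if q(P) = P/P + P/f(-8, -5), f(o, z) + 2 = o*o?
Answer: -324733603533/62 ≈ -5.2376e+9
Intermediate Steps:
f(o, z) = -2 + o**2 (f(o, z) = -2 + o*o = -2 + o**2)
q(P) = 1 + P/62 (q(P) = P/P + P/(-2 + (-8)**2) = 1 + P/(-2 + 64) = 1 + P/62)
W(D) = 90 + 2*D
(W(601) + 389341)*(q(-377) - 1*13403) = ((90 + 2*601) + 389341)*((1 + (1/62)*(-377)) - 1*13403) = ((90 + 1202) + 389341)*((1 - 377/62) - 13403) = (1292 + 389341)*(-315/62 - 13403) = 390633*(-831301/62) = -324733603533/62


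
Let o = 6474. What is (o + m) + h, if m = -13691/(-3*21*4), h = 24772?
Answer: 7887683/252 ≈ 31300.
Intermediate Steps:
m = 13691/252 (m = -13691/((-63*4)) = -13691/(-252) = -13691*(-1/252) = 13691/252 ≈ 54.329)
(o + m) + h = (6474 + 13691/252) + 24772 = 1645139/252 + 24772 = 7887683/252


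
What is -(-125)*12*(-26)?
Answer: -39000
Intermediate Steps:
-(-125)*12*(-26) = -25*(-60)*(-26) = 1500*(-26) = -39000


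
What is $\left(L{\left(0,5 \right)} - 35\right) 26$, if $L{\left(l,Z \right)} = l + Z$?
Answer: $-780$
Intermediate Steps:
$L{\left(l,Z \right)} = Z + l$
$\left(L{\left(0,5 \right)} - 35\right) 26 = \left(\left(5 + 0\right) - 35\right) 26 = \left(5 - 35\right) 26 = \left(-30\right) 26 = -780$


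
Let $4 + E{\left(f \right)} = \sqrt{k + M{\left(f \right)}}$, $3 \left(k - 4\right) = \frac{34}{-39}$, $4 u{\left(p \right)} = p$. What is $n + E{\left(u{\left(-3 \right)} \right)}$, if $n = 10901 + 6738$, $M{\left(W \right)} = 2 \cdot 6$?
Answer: $17635 + \frac{\sqrt{23894}}{39} \approx 17639.0$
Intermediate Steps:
$u{\left(p \right)} = \frac{p}{4}$
$M{\left(W \right)} = 12$
$k = \frac{434}{117}$ ($k = 4 + \frac{34 \frac{1}{-39}}{3} = 4 + \frac{34 \left(- \frac{1}{39}\right)}{3} = 4 + \frac{1}{3} \left(- \frac{34}{39}\right) = 4 - \frac{34}{117} = \frac{434}{117} \approx 3.7094$)
$n = 17639$
$E{\left(f \right)} = -4 + \frac{\sqrt{23894}}{39}$ ($E{\left(f \right)} = -4 + \sqrt{\frac{434}{117} + 12} = -4 + \sqrt{\frac{1838}{117}} = -4 + \frac{\sqrt{23894}}{39}$)
$n + E{\left(u{\left(-3 \right)} \right)} = 17639 - \left(4 - \frac{\sqrt{23894}}{39}\right) = 17635 + \frac{\sqrt{23894}}{39}$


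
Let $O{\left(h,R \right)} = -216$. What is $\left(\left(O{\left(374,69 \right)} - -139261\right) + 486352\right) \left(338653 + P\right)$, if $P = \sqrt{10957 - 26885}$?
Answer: $211792570241 + 1250794 i \sqrt{3982} \approx 2.1179 \cdot 10^{11} + 7.8929 \cdot 10^{7} i$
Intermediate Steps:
$P = 2 i \sqrt{3982}$ ($P = \sqrt{10957 + \left(-59344 + 32459\right)} = \sqrt{10957 - 26885} = \sqrt{-15928} = 2 i \sqrt{3982} \approx 126.21 i$)
$\left(\left(O{\left(374,69 \right)} - -139261\right) + 486352\right) \left(338653 + P\right) = \left(\left(-216 - -139261\right) + 486352\right) \left(338653 + 2 i \sqrt{3982}\right) = \left(\left(-216 + 139261\right) + 486352\right) \left(338653 + 2 i \sqrt{3982}\right) = \left(139045 + 486352\right) \left(338653 + 2 i \sqrt{3982}\right) = 625397 \left(338653 + 2 i \sqrt{3982}\right) = 211792570241 + 1250794 i \sqrt{3982}$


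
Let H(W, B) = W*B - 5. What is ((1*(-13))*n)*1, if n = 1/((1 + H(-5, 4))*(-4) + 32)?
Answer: -13/128 ≈ -0.10156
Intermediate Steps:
H(W, B) = -5 + B*W (H(W, B) = B*W - 5 = -5 + B*W)
n = 1/128 (n = 1/((1 + (-5 + 4*(-5)))*(-4) + 32) = 1/((1 + (-5 - 20))*(-4) + 32) = 1/((1 - 25)*(-4) + 32) = 1/(-24*(-4) + 32) = 1/(96 + 32) = 1/128 ≈ 0.0078125)
((1*(-13))*n)*1 = ((1*(-13))*(1/128))*1 = -13*1/128*1 = -13/128*1 = -13/128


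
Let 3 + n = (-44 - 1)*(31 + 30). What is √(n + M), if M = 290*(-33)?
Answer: I*√12318 ≈ 110.99*I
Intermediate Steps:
M = -9570
n = -2748 (n = -3 + (-44 - 1)*(31 + 30) = -3 - 45*61 = -3 - 2745 = -2748)
√(n + M) = √(-2748 - 9570) = √(-12318) = I*√12318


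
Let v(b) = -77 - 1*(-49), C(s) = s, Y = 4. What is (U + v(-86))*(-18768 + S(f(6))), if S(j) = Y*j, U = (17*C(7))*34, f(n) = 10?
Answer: -75249104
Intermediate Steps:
v(b) = -28 (v(b) = -77 + 49 = -28)
U = 4046 (U = (17*7)*34 = 119*34 = 4046)
S(j) = 4*j
(U + v(-86))*(-18768 + S(f(6))) = (4046 - 28)*(-18768 + 4*10) = 4018*(-18768 + 40) = 4018*(-18728) = -75249104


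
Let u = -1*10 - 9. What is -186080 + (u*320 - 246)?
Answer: -192406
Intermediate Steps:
u = -19 (u = -10 - 9 = -19)
-186080 + (u*320 - 246) = -186080 + (-19*320 - 246) = -186080 + (-6080 - 246) = -186080 - 6326 = -192406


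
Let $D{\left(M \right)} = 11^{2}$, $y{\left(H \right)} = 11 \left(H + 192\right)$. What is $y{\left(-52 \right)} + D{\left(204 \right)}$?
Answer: $1661$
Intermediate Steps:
$y{\left(H \right)} = 2112 + 11 H$ ($y{\left(H \right)} = 11 \left(192 + H\right) = 2112 + 11 H$)
$D{\left(M \right)} = 121$
$y{\left(-52 \right)} + D{\left(204 \right)} = \left(2112 + 11 \left(-52\right)\right) + 121 = \left(2112 - 572\right) + 121 = 1540 + 121 = 1661$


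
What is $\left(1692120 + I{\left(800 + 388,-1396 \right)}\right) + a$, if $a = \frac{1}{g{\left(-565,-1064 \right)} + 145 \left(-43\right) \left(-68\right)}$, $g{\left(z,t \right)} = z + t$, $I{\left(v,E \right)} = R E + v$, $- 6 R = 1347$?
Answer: $\frac{847535975211}{422351} \approx 2.0067 \cdot 10^{6}$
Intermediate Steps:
$R = - \frac{449}{2}$ ($R = \left(- \frac{1}{6}\right) 1347 = - \frac{449}{2} \approx -224.5$)
$I{\left(v,E \right)} = v - \frac{449 E}{2}$ ($I{\left(v,E \right)} = - \frac{449 E}{2} + v = v - \frac{449 E}{2}$)
$g{\left(z,t \right)} = t + z$
$a = \frac{1}{422351}$ ($a = \frac{1}{\left(-1064 - 565\right) + 145 \left(-43\right) \left(-68\right)} = \frac{1}{-1629 - -423980} = \frac{1}{-1629 + 423980} = \frac{1}{422351} \approx 2.3677 \cdot 10^{-6}$)
$\left(1692120 + I{\left(800 + 388,-1396 \right)}\right) + a = \left(1692120 + \left(\left(800 + 388\right) - -313402\right)\right) + \frac{1}{422351} = \left(1692120 + \left(1188 + 313402\right)\right) + \frac{1}{422351} = \left(1692120 + 314590\right) + \frac{1}{422351} = 2006710 + \frac{1}{422351} = \frac{847535975211}{422351}$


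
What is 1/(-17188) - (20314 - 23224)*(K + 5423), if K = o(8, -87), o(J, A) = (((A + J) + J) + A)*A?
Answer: 958777406519/17188 ≈ 5.5782e+7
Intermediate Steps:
o(J, A) = A*(2*A + 2*J) (o(J, A) = ((A + 2*J) + A)*A = (2*A + 2*J)*A = A*(2*A + 2*J))
K = 13746 (K = 2*(-87)*(-87 + 8) = 2*(-87)*(-79) = 13746)
1/(-17188) - (20314 - 23224)*(K + 5423) = 1/(-17188) - (20314 - 23224)*(13746 + 5423) = -1/17188 - (-2910)*19169 = -1/17188 - 1*(-55781790) = -1/17188 + 55781790 = 958777406519/17188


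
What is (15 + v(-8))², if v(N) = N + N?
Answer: 1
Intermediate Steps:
v(N) = 2*N
(15 + v(-8))² = (15 + 2*(-8))² = (15 - 16)² = (-1)² = 1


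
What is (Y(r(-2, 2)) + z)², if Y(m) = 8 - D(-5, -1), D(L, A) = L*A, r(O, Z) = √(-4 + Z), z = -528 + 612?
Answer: 7569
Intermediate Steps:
z = 84
D(L, A) = A*L
Y(m) = 3 (Y(m) = 8 - (-1)*(-5) = 8 - 1*5 = 8 - 5 = 3)
(Y(r(-2, 2)) + z)² = (3 + 84)² = 87² = 7569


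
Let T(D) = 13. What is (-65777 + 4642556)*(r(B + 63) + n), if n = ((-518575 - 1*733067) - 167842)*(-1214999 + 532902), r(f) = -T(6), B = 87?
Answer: 4431355407711571365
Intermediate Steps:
r(f) = -13 (r(f) = -1*13 = -13)
n = 968225777948 (n = ((-518575 - 733067) - 167842)*(-682097) = (-1251642 - 167842)*(-682097) = -1419484*(-682097) = 968225777948)
(-65777 + 4642556)*(r(B + 63) + n) = (-65777 + 4642556)*(-13 + 968225777948) = 4576779*968225777935 = 4431355407711571365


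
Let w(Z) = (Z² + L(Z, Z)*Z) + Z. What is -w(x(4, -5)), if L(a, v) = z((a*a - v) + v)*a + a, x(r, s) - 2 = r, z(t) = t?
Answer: -1374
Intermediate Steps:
x(r, s) = 2 + r
L(a, v) = a + a³ (L(a, v) = ((a*a - v) + v)*a + a = ((a² - v) + v)*a + a = a²*a + a = a³ + a = a + a³)
w(Z) = Z + Z² + Z*(Z + Z³) (w(Z) = (Z² + (Z + Z³)*Z) + Z = (Z² + Z*(Z + Z³)) + Z = Z + Z² + Z*(Z + Z³))
-w(x(4, -5)) = -(2 + 4)*(1 + (2 + 4)³ + 2*(2 + 4)) = -6*(1 + 6³ + 2*6) = -6*(1 + 216 + 12) = -6*229 = -1*1374 = -1374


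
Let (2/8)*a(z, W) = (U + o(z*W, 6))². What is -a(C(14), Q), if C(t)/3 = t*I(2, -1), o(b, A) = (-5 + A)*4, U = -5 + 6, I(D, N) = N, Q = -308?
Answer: -100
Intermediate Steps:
U = 1
o(b, A) = -20 + 4*A
C(t) = -3*t (C(t) = 3*(t*(-1)) = 3*(-t) = -3*t)
a(z, W) = 100 (a(z, W) = 4*(1 + (-20 + 4*6))² = 4*(1 + (-20 + 24))² = 4*(1 + 4)² = 4*5² = 4*25 = 100)
-a(C(14), Q) = -1*100 = -100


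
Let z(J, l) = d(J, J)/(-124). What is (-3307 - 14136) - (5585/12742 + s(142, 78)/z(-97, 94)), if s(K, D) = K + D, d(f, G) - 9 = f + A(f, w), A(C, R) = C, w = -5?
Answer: -8293299119/471454 ≈ -17591.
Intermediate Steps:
d(f, G) = 9 + 2*f (d(f, G) = 9 + (f + f) = 9 + 2*f)
z(J, l) = -9/124 - J/62 (z(J, l) = (9 + 2*J)/(-124) = (9 + 2*J)*(-1/124) = -9/124 - J/62)
s(K, D) = D + K
(-3307 - 14136) - (5585/12742 + s(142, 78)/z(-97, 94)) = (-3307 - 14136) - (5585/12742 + (78 + 142)/(-9/124 - 1/62*(-97))) = -17443 - (5585*(1/12742) + 220/(-9/124 + 97/62)) = -17443 - (5585/12742 + 220/(185/124)) = -17443 - (5585/12742 + 220*(124/185)) = -17443 - (5585/12742 + 5456/37) = -17443 - 1*69726997/471454 = -17443 - 69726997/471454 = -8293299119/471454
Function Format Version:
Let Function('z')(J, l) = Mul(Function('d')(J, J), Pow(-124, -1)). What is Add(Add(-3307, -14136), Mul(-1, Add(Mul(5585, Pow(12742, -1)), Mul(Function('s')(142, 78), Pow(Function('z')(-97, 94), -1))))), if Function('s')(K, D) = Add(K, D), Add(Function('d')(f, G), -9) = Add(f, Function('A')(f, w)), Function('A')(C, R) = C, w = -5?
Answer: Rational(-8293299119, 471454) ≈ -17591.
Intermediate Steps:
Function('d')(f, G) = Add(9, Mul(2, f)) (Function('d')(f, G) = Add(9, Add(f, f)) = Add(9, Mul(2, f)))
Function('z')(J, l) = Add(Rational(-9, 124), Mul(Rational(-1, 62), J)) (Function('z')(J, l) = Mul(Add(9, Mul(2, J)), Pow(-124, -1)) = Mul(Add(9, Mul(2, J)), Rational(-1, 124)) = Add(Rational(-9, 124), Mul(Rational(-1, 62), J)))
Function('s')(K, D) = Add(D, K)
Add(Add(-3307, -14136), Mul(-1, Add(Mul(5585, Pow(12742, -1)), Mul(Function('s')(142, 78), Pow(Function('z')(-97, 94), -1))))) = Add(Add(-3307, -14136), Mul(-1, Add(Mul(5585, Pow(12742, -1)), Mul(Add(78, 142), Pow(Add(Rational(-9, 124), Mul(Rational(-1, 62), -97)), -1))))) = Add(-17443, Mul(-1, Add(Mul(5585, Rational(1, 12742)), Mul(220, Pow(Add(Rational(-9, 124), Rational(97, 62)), -1))))) = Add(-17443, Mul(-1, Add(Rational(5585, 12742), Mul(220, Pow(Rational(185, 124), -1))))) = Add(-17443, Mul(-1, Add(Rational(5585, 12742), Mul(220, Rational(124, 185))))) = Add(-17443, Mul(-1, Add(Rational(5585, 12742), Rational(5456, 37)))) = Add(-17443, Mul(-1, Rational(69726997, 471454))) = Add(-17443, Rational(-69726997, 471454)) = Rational(-8293299119, 471454)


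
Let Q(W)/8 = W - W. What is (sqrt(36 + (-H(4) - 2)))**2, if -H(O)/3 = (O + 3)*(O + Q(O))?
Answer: 118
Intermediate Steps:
Q(W) = 0 (Q(W) = 8*(W - W) = 8*0 = 0)
H(O) = -3*O*(3 + O) (H(O) = -3*(O + 3)*(O + 0) = -3*(3 + O)*O = -3*O*(3 + O))
(sqrt(36 + (-H(4) - 2)))**2 = (sqrt(36 + (-3*4*(-3 - 1*4) - 2)))**2 = (sqrt(36 + (-3*4*(-3 - 4) - 2)))**2 = (sqrt(36 + (-3*4*(-7) - 2)))**2 = (sqrt(36 + (-1*(-84) - 2)))**2 = (sqrt(36 + (84 - 2)))**2 = (sqrt(36 + 82))**2 = (sqrt(118))**2 = 118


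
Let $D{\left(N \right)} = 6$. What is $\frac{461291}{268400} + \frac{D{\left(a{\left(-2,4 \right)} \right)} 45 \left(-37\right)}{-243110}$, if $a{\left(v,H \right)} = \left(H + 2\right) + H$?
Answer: $\frac{11482577101}{6525072400} \approx 1.7598$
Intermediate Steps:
$a{\left(v,H \right)} = 2 + 2 H$ ($a{\left(v,H \right)} = \left(2 + H\right) + H = 2 + 2 H$)
$\frac{461291}{268400} + \frac{D{\left(a{\left(-2,4 \right)} \right)} 45 \left(-37\right)}{-243110} = \frac{461291}{268400} + \frac{6 \cdot 45 \left(-37\right)}{-243110} = 461291 \cdot \frac{1}{268400} + 270 \left(-37\right) \left(- \frac{1}{243110}\right) = \frac{461291}{268400} - - \frac{999}{24311} = \frac{461291}{268400} + \frac{999}{24311} = \frac{11482577101}{6525072400}$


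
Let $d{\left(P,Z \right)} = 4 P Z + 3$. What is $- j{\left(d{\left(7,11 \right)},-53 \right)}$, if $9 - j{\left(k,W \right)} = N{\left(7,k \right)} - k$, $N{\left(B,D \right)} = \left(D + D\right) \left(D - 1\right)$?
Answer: $192500$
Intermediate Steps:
$N{\left(B,D \right)} = 2 D \left(-1 + D\right)$
$d{\left(P,Z \right)} = 3 + 4 P Z$ ($d{\left(P,Z \right)} = 4 P Z + 3 = 3 + 4 P Z$)
$j{\left(k,W \right)} = 9 + k - 2 k \left(-1 + k\right)$ ($j{\left(k,W \right)} = 9 - \left(2 k \left(-1 + k\right) - k\right) = 9 - \left(- k + 2 k \left(-1 + k\right)\right) = 9 + k - 2 k \left(-1 + k\right)$)
$- j{\left(d{\left(7,11 \right)},-53 \right)} = - (9 + \left(3 + 4 \cdot 7 \cdot 11\right) - 2 \left(3 + 4 \cdot 7 \cdot 11\right) \left(-1 + \left(3 + 4 \cdot 7 \cdot 11\right)\right)) = - (9 + \left(3 + 308\right) - 2 \left(3 + 308\right) \left(-1 + \left(3 + 308\right)\right)) = - (9 + 311 - 622 \left(-1 + 311\right)) = - (9 + 311 - 622 \cdot 310) = - (9 + 311 - 192820) = \left(-1\right) \left(-192500\right) = 192500$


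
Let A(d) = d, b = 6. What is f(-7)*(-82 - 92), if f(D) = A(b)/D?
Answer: 1044/7 ≈ 149.14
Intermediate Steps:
f(D) = 6/D
f(-7)*(-82 - 92) = (6/(-7))*(-82 - 92) = (6*(-⅐))*(-174) = -6/7*(-174) = 1044/7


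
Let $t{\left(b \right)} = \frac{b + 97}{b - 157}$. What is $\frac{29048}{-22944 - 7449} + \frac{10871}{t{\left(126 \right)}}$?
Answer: $- \frac{10248949097}{6777639} \approx -1512.2$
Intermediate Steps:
$t{\left(b \right)} = \frac{97 + b}{-157 + b}$
$\frac{29048}{-22944 - 7449} + \frac{10871}{t{\left(126 \right)}} = \frac{29048}{-22944 - 7449} + \frac{10871}{\frac{1}{-157 + 126} \left(97 + 126\right)} = \frac{29048}{-22944 - 7449} + \frac{10871}{\frac{1}{-31} \cdot 223} = \frac{29048}{-30393} + \frac{10871}{\left(- \frac{1}{31}\right) 223} = 29048 \left(- \frac{1}{30393}\right) + \frac{10871}{- \frac{223}{31}} = - \frac{29048}{30393} + 10871 \left(- \frac{31}{223}\right) = - \frac{29048}{30393} - \frac{337001}{223} = - \frac{10248949097}{6777639}$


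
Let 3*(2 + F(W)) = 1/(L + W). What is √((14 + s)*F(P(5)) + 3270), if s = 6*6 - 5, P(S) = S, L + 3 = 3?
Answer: √3183 ≈ 56.418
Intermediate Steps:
L = 0 (L = -3 + 3 = 0)
F(W) = -2 + 1/(3*W) (F(W) = -2 + 1/(3*(0 + W)) = -2 + 1/(3*W))
s = 31 (s = 36 - 5 = 31)
√((14 + s)*F(P(5)) + 3270) = √((14 + 31)*(-2 + (⅓)/5) + 3270) = √(45*(-2 + (⅓)*(⅕)) + 3270) = √(45*(-2 + 1/15) + 3270) = √(45*(-29/15) + 3270) = √(-87 + 3270) = √3183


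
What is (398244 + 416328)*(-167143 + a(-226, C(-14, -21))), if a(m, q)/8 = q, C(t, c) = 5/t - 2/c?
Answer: -953062001628/7 ≈ -1.3615e+11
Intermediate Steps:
C(t, c) = -2/c + 5/t
a(m, q) = 8*q
(398244 + 416328)*(-167143 + a(-226, C(-14, -21))) = (398244 + 416328)*(-167143 + 8*(-2/(-21) + 5/(-14))) = 814572*(-167143 + 8*(-2*(-1/21) + 5*(-1/14))) = 814572*(-167143 + 8*(2/21 - 5/14)) = 814572*(-167143 + 8*(-11/42)) = 814572*(-167143 - 44/21) = 814572*(-3510047/21) = -953062001628/7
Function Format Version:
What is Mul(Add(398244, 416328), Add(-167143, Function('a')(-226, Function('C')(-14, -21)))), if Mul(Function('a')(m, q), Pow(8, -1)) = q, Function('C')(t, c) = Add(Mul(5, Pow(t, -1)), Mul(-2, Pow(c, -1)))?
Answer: Rational(-953062001628, 7) ≈ -1.3615e+11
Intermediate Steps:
Function('C')(t, c) = Add(Mul(-2, Pow(c, -1)), Mul(5, Pow(t, -1)))
Function('a')(m, q) = Mul(8, q)
Mul(Add(398244, 416328), Add(-167143, Function('a')(-226, Function('C')(-14, -21)))) = Mul(Add(398244, 416328), Add(-167143, Mul(8, Add(Mul(-2, Pow(-21, -1)), Mul(5, Pow(-14, -1)))))) = Mul(814572, Add(-167143, Mul(8, Add(Mul(-2, Rational(-1, 21)), Mul(5, Rational(-1, 14)))))) = Mul(814572, Add(-167143, Mul(8, Add(Rational(2, 21), Rational(-5, 14))))) = Mul(814572, Add(-167143, Mul(8, Rational(-11, 42)))) = Mul(814572, Add(-167143, Rational(-44, 21))) = Mul(814572, Rational(-3510047, 21)) = Rational(-953062001628, 7)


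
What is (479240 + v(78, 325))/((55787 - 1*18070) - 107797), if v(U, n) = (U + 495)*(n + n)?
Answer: -85169/7008 ≈ -12.153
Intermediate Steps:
v(U, n) = 2*n*(495 + U) (v(U, n) = (495 + U)*(2*n) = 2*n*(495 + U))
(479240 + v(78, 325))/((55787 - 1*18070) - 107797) = (479240 + 2*325*(495 + 78))/((55787 - 1*18070) - 107797) = (479240 + 2*325*573)/((55787 - 18070) - 107797) = (479240 + 372450)/(37717 - 107797) = 851690/(-70080) = 851690*(-1/70080) = -85169/7008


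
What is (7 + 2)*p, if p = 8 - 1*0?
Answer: 72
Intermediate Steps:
p = 8 (p = 8 + 0 = 8)
(7 + 2)*p = (7 + 2)*8 = 9*8 = 72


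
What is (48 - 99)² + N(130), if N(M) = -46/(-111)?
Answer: 288757/111 ≈ 2601.4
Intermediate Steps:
N(M) = 46/111 (N(M) = -46*(-1/111) = 46/111)
(48 - 99)² + N(130) = (48 - 99)² + 46/111 = (-51)² + 46/111 = 2601 + 46/111 = 288757/111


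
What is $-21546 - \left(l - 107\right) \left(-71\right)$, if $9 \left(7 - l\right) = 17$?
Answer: $- \frac{259021}{9} \approx -28780.0$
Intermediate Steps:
$l = \frac{46}{9}$ ($l = 7 - \frac{17}{9} = \frac{46}{9} \approx 5.1111$)
$-21546 - \left(l - 107\right) \left(-71\right) = -21546 - \left(\frac{46}{9} - 107\right) \left(-71\right) = -21546 - \left(- \frac{917}{9}\right) \left(-71\right) = -21546 - \frac{65107}{9} = - \frac{259021}{9}$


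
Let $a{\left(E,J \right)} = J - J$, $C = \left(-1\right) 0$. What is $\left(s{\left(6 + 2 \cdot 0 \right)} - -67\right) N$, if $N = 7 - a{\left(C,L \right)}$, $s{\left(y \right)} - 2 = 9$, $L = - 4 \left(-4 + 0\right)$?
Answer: $546$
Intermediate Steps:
$C = 0$
$L = 16$ ($L = \left(-4\right) \left(-4\right) = 16$)
$a{\left(E,J \right)} = 0$
$s{\left(y \right)} = 11$ ($s{\left(y \right)} = 2 + 9 = 11$)
$N = 7$ ($N = 7 - 0 = 7 + 0 = 7$)
$\left(s{\left(6 + 2 \cdot 0 \right)} - -67\right) N = \left(11 - -67\right) 7 = \left(11 + 67\right) 7 = 78 \cdot 7 = 546$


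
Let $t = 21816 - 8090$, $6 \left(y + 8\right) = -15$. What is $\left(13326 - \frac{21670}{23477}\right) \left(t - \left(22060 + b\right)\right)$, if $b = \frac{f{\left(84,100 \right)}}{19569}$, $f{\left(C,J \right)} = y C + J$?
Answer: $- \frac{51019050660251648}{459421413} \approx -1.1105 \cdot 10^{8}$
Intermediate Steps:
$y = - \frac{21}{2}$ ($y = -8 + \frac{1}{6} \left(-15\right) = -8 - \frac{5}{2} = - \frac{21}{2} \approx -10.5$)
$f{\left(C,J \right)} = J - \frac{21 C}{2}$ ($f{\left(C,J \right)} = - \frac{21 C}{2} + J = J - \frac{21 C}{2}$)
$b = - \frac{782}{19569}$ ($b = \frac{100 - 882}{19569} = \left(100 - 882\right) \frac{1}{19569} = \left(-782\right) \frac{1}{19569} = - \frac{782}{19569} \approx -0.039961$)
$t = 13726$ ($t = 21816 - 8090 = 13726$)
$\left(13326 - \frac{21670}{23477}\right) \left(t - \left(22060 + b\right)\right) = \left(13326 - \frac{21670}{23477}\right) \left(13726 - \frac{431691358}{19569}\right) = \frac{312832832}{23477} \left(- \frac{163087264}{19569}\right) = - \frac{51019050660251648}{459421413}$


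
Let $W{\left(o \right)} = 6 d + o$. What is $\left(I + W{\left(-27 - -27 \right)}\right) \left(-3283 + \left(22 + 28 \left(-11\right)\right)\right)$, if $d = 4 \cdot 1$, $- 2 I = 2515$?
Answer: $\frac{8804723}{2} \approx 4.4024 \cdot 10^{6}$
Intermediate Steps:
$I = - \frac{2515}{2}$ ($I = \left(- \frac{1}{2}\right) 2515 = - \frac{2515}{2} \approx -1257.5$)
$d = 4$
$W{\left(o \right)} = 24 + o$ ($W{\left(o \right)} = 6 \cdot 4 + o = 24 + o$)
$\left(I + W{\left(-27 - -27 \right)}\right) \left(-3283 + \left(22 + 28 \left(-11\right)\right)\right) = \left(- \frac{2515}{2} + \left(24 - 0\right)\right) \left(-3283 + \left(22 + 28 \left(-11\right)\right)\right) = \left(- \frac{2515}{2} + \left(24 + \left(-27 + 27\right)\right)\right) \left(-3283 + \left(22 - 308\right)\right) = \left(- \frac{2515}{2} + \left(24 + 0\right)\right) \left(-3283 - 286\right) = \left(- \frac{2515}{2} + 24\right) \left(-3569\right) = \left(- \frac{2467}{2}\right) \left(-3569\right) = \frac{8804723}{2}$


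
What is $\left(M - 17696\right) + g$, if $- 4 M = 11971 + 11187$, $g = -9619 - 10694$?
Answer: $- \frac{87597}{2} \approx -43799.0$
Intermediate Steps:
$g = -20313$ ($g = -9619 - 10694 = -20313$)
$M = - \frac{11579}{2}$ ($M = - \frac{11971 + 11187}{4} = \left(- \frac{1}{4}\right) 23158 = - \frac{11579}{2} \approx -5789.5$)
$\left(M - 17696\right) + g = \left(- \frac{11579}{2} - 17696\right) - 20313 = - \frac{46971}{2} - 20313 = - \frac{87597}{2}$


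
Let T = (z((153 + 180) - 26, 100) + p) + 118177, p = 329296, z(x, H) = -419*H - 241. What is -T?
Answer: -405332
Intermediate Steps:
z(x, H) = -241 - 419*H
T = 405332 (T = ((-241 - 419*100) + 329296) + 118177 = ((-241 - 41900) + 329296) + 118177 = (-42141 + 329296) + 118177 = 287155 + 118177 = 405332)
-T = -1*405332 = -405332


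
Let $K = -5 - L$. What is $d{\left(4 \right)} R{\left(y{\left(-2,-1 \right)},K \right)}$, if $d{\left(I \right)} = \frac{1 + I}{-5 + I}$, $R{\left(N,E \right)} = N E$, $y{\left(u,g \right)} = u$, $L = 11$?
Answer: $-160$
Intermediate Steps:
$K = -16$ ($K = -5 - 11 = -16$)
$R{\left(N,E \right)} = E N$
$d{\left(I \right)} = \frac{1 + I}{-5 + I}$
$d{\left(4 \right)} R{\left(y{\left(-2,-1 \right)},K \right)} = \frac{1 + 4}{-5 + 4} \left(\left(-16\right) \left(-2\right)\right) = \frac{1}{-1} \cdot 5 \cdot 32 = \left(-1\right) 5 \cdot 32 = \left(-5\right) 32 = -160$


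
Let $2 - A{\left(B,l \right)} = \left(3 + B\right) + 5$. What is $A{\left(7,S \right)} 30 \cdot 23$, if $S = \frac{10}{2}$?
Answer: $-8970$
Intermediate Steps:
$S = 5$ ($S = 10 \cdot \frac{1}{2} = 5$)
$A{\left(B,l \right)} = -6 - B$ ($A{\left(B,l \right)} = 2 - \left(\left(3 + B\right) + 5\right) = 2 - \left(8 + B\right) = -6 - B$)
$A{\left(7,S \right)} 30 \cdot 23 = \left(-6 - 7\right) 30 \cdot 23 = \left(-13\right) 30 \cdot 23 = \left(-390\right) 23 = -8970$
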